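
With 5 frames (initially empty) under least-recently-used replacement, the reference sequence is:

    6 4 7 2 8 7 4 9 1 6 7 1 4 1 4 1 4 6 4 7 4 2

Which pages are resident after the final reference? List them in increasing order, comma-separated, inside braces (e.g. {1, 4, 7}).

6: fault, frames [6]
4: fault, frames [6, 4]
7: fault, frames [6, 4, 7]
2: fault, frames [6, 4, 7, 2]
8: fault, frames [6, 4, 7, 2, 8]
7: hit
4: hit
9: fault, evict 6, frames [2, 8, 7, 4, 9]
1: fault, evict 2, frames [8, 7, 4, 9, 1]
6: fault, evict 8, frames [7, 4, 9, 1, 6]
7: hit
1: hit
4: hit
1: hit
4: hit
1: hit
4: hit
6: hit
4: hit
7: hit
4: hit
2: fault, evict 9, frames [1, 6, 7, 4, 2]

{1, 2, 4, 6, 7}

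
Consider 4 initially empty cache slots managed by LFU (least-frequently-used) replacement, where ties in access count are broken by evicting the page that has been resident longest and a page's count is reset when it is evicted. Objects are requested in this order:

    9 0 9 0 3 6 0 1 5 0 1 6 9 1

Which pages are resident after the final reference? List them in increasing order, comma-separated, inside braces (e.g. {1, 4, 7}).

9: fault, frames [9]
0: fault, frames [9, 0]
9: hit
0: hit
3: fault, frames [9, 0, 3]
6: fault, frames [9, 0, 3, 6]
0: hit
1: fault, evict 3, frames [9, 0, 6, 1]
5: fault, evict 6, frames [9, 0, 1, 5]
0: hit
1: hit
6: fault, evict 5, frames [9, 0, 1, 6]
9: hit
1: hit

{0, 1, 6, 9}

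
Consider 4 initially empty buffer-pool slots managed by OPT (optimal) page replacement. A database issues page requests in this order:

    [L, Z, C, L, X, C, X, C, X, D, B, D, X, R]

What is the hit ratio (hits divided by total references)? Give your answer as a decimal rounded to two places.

L → fault, frames {L}
Z → fault, frames {L,Z}
C → fault, frames {L,Z,C}
L → hit
X → fault, frames {L,Z,C,X}
C → hit
X → hit
C → hit
X → hit
D → fault, evict C, frames {L,Z,X,D}
B → fault, evict Z, frames {L,X,D,B}
D → hit
X → hit
R → fault, evict B, frames {L,X,D,R}
Hits: 7 of 14 references → 7/14 = 0.5000.

0.50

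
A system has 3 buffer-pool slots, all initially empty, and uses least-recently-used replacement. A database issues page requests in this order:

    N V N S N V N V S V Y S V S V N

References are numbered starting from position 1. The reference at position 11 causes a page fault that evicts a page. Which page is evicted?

N

pos 1: N -> fault, frames {N}
pos 2: V -> fault, frames {N,V}
pos 3: N -> hit
pos 4: S -> fault, frames {V,N,S}
pos 5: N -> hit
pos 6: V -> hit
pos 7: N -> hit
pos 8: V -> hit
pos 9: S -> hit
pos 10: V -> hit
pos 11: Y -> fault, evict N, frames {S,V,Y}
At position 11, page N is evicted.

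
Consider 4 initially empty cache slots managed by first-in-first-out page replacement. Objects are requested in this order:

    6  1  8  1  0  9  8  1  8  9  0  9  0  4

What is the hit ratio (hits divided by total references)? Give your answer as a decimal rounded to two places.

0.57

6 -> miss, frames [6]
1 -> miss, frames [6, 1]
8 -> miss, frames [6, 1, 8]
1 -> hit
0 -> miss, frames [6, 1, 8, 0]
9 -> miss, evict 6, frames [1, 8, 0, 9]
8 -> hit
1 -> hit
8 -> hit
9 -> hit
0 -> hit
9 -> hit
0 -> hit
4 -> miss, evict 1, frames [8, 0, 9, 4]
Hits: 8 of 14 references → 8/14 = 0.5714.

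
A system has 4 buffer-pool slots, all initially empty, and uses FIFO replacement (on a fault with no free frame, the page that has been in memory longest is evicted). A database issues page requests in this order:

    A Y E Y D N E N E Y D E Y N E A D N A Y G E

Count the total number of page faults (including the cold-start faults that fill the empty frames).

9

A -> miss, frames (A)
Y -> miss, frames (A Y)
E -> miss, frames (A Y E)
Y -> hit
D -> miss, frames (A Y E D)
N -> miss, evict A, frames (Y E D N)
E -> hit
N -> hit
E -> hit
Y -> hit
D -> hit
E -> hit
Y -> hit
N -> hit
E -> hit
A -> miss, evict Y, frames (E D N A)
D -> hit
N -> hit
A -> hit
Y -> miss, evict E, frames (D N A Y)
G -> miss, evict D, frames (N A Y G)
E -> miss, evict N, frames (A Y G E)
Page faults: 9.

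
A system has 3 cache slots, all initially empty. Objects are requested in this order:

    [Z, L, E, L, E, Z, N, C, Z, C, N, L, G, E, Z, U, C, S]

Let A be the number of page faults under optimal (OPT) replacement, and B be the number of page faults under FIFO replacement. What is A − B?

-3

Under OPT: F F F . . . F F . . . F F F . F . F → 10 faults.
Under FIFO: F F F . . . F F F . . F F F F F F F → 13 faults.
A − B = 10 − 13 = -3.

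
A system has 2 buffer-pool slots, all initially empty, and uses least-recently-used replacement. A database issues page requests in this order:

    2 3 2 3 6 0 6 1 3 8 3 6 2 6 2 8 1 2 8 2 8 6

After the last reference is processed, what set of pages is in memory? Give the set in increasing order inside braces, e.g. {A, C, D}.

{6, 8}

2 -> fault, frames [2]
3 -> fault, frames [2, 3]
2 -> hit
3 -> hit
6 -> fault, evict 2, frames [3, 6]
0 -> fault, evict 3, frames [6, 0]
6 -> hit
1 -> fault, evict 0, frames [6, 1]
3 -> fault, evict 6, frames [1, 3]
8 -> fault, evict 1, frames [3, 8]
3 -> hit
6 -> fault, evict 8, frames [3, 6]
2 -> fault, evict 3, frames [6, 2]
6 -> hit
2 -> hit
8 -> fault, evict 6, frames [2, 8]
1 -> fault, evict 2, frames [8, 1]
2 -> fault, evict 8, frames [1, 2]
8 -> fault, evict 1, frames [2, 8]
2 -> hit
8 -> hit
6 -> fault, evict 2, frames [8, 6]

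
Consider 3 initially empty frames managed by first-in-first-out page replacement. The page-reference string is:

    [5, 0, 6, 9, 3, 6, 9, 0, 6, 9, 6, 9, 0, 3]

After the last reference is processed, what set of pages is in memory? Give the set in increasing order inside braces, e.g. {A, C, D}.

{3, 6, 9}

5 -> miss, frames {5}
0 -> miss, frames {5,0}
6 -> miss, frames {5,0,6}
9 -> miss, evict 5, frames {0,6,9}
3 -> miss, evict 0, frames {6,9,3}
6 -> hit
9 -> hit
0 -> miss, evict 6, frames {9,3,0}
6 -> miss, evict 9, frames {3,0,6}
9 -> miss, evict 3, frames {0,6,9}
6 -> hit
9 -> hit
0 -> hit
3 -> miss, evict 0, frames {6,9,3}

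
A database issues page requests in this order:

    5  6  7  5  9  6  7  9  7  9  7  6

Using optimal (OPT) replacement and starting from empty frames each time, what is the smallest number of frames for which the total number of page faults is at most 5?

f=1: 12 faults
f=2: 7 faults
f=3: 4 faults
f=4: 4 faults
Smallest f with faults ≤ 5 is 3.

3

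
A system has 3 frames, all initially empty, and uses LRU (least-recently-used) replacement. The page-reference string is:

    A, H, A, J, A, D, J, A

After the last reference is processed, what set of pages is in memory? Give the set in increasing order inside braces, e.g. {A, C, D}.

A: fault, frames [A]
H: fault, frames [A, H]
A: hit
J: fault, frames [H, A, J]
A: hit
D: fault, evict H, frames [J, A, D]
J: hit
A: hit

{A, D, J}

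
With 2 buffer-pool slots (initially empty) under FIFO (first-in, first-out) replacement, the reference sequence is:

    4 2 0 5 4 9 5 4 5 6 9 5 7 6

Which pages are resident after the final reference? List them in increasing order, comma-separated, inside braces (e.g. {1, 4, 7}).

{6, 7}

4: fault, frames (4)
2: fault, frames (4 2)
0: fault, evict 4, frames (2 0)
5: fault, evict 2, frames (0 5)
4: fault, evict 0, frames (5 4)
9: fault, evict 5, frames (4 9)
5: fault, evict 4, frames (9 5)
4: fault, evict 9, frames (5 4)
5: hit
6: fault, evict 5, frames (4 6)
9: fault, evict 4, frames (6 9)
5: fault, evict 6, frames (9 5)
7: fault, evict 9, frames (5 7)
6: fault, evict 5, frames (7 6)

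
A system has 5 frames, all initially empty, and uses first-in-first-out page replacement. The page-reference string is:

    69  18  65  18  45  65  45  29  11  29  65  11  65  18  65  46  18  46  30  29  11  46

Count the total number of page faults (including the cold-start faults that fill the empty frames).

69: fault, frames [69]
18: fault, frames [69, 18]
65: fault, frames [69, 18, 65]
18: hit
45: fault, frames [69, 18, 65, 45]
65: hit
45: hit
29: fault, frames [69, 18, 65, 45, 29]
11: fault, evict 69, frames [18, 65, 45, 29, 11]
29: hit
65: hit
11: hit
65: hit
18: hit
65: hit
46: fault, evict 18, frames [65, 45, 29, 11, 46]
18: fault, evict 65, frames [45, 29, 11, 46, 18]
46: hit
30: fault, evict 45, frames [29, 11, 46, 18, 30]
29: hit
11: hit
46: hit
Page faults: 9.

9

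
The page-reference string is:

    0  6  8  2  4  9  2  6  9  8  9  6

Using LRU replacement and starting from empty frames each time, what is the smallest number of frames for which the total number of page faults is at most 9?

3

f=1: 12 faults
f=2: 11 faults
f=3: 8 faults
f=4: 8 faults
f=5: 6 faults
f=6: 6 faults
Smallest f with faults ≤ 9 is 3.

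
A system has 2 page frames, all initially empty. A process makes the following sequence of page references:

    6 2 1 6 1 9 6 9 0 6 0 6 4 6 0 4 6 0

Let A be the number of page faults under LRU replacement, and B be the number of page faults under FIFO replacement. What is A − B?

Under LRU: F F F F . F F . F F . . F . F F F F → 13 faults.
Under FIFO: F F F F . F . . F F . . F . F . F . → 10 faults.
A − B = 13 − 10 = 3.

3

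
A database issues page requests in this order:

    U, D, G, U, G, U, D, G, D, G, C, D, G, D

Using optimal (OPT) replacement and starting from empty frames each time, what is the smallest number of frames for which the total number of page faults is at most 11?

f=1: 14 faults
f=2: 6 faults
f=3: 4 faults
f=4: 4 faults
Smallest f with faults ≤ 11 is 2.

2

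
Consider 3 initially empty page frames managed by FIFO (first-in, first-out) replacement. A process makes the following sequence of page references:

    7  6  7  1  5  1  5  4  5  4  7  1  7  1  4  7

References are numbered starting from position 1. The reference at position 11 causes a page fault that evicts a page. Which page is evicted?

pos 1: 7: fault, frames {7}
pos 2: 6: fault, frames {7,6}
pos 3: 7: hit
pos 4: 1: fault, frames {7,6,1}
pos 5: 5: fault, evict 7, frames {6,1,5}
pos 6: 1: hit
pos 7: 5: hit
pos 8: 4: fault, evict 6, frames {1,5,4}
pos 9: 5: hit
pos 10: 4: hit
pos 11: 7: fault, evict 1, frames {5,4,7}
At position 11, page 1 is evicted.

1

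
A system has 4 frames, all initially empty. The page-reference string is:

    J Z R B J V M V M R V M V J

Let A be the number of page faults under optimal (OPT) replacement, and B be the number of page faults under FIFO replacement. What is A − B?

-1

Under OPT: F F F F . F F . . . . . . . → 6 faults.
Under FIFO: F F F F . F F . . . . . . F → 7 faults.
A − B = 6 − 7 = -1.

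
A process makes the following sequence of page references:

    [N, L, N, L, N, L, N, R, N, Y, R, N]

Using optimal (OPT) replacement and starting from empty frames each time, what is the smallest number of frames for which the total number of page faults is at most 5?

2

f=1: 12 faults
f=2: 5 faults
f=3: 4 faults
f=4: 4 faults
Smallest f with faults ≤ 5 is 2.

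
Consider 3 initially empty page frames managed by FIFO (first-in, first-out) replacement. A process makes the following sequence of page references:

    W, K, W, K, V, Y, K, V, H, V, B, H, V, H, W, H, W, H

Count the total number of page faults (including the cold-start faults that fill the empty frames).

W → fault, frames (W)
K → fault, frames (W K)
W → hit
K → hit
V → fault, frames (W K V)
Y → fault, evict W, frames (K V Y)
K → hit
V → hit
H → fault, evict K, frames (V Y H)
V → hit
B → fault, evict V, frames (Y H B)
H → hit
V → fault, evict Y, frames (H B V)
H → hit
W → fault, evict H, frames (B V W)
H → fault, evict B, frames (V W H)
W → hit
H → hit
Page faults: 9.

9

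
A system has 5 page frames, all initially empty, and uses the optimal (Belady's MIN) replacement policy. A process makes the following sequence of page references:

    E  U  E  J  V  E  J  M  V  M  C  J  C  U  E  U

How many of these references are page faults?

E: miss, frames (E)
U: miss, frames (E U)
E: hit
J: miss, frames (E U J)
V: miss, frames (E U J V)
E: hit
J: hit
M: miss, frames (E U J V M)
V: hit
M: hit
C: miss, evict M, frames (E U J V C)
J: hit
C: hit
U: hit
E: hit
U: hit
Page faults: 6.

6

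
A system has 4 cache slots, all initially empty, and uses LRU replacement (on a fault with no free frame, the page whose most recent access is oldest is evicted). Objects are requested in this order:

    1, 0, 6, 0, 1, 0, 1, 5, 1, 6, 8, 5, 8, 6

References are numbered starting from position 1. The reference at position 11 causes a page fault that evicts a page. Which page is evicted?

0

pos 1: 1 -> fault, frames [1]
pos 2: 0 -> fault, frames [1, 0]
pos 3: 6 -> fault, frames [1, 0, 6]
pos 4: 0 -> hit
pos 5: 1 -> hit
pos 6: 0 -> hit
pos 7: 1 -> hit
pos 8: 5 -> fault, frames [6, 0, 1, 5]
pos 9: 1 -> hit
pos 10: 6 -> hit
pos 11: 8 -> fault, evict 0, frames [5, 1, 6, 8]
At position 11, page 0 is evicted.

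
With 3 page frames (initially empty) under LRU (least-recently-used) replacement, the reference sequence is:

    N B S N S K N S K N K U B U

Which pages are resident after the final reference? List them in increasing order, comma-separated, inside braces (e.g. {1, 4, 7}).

N → fault, frames (N)
B → fault, frames (N B)
S → fault, frames (N B S)
N → hit
S → hit
K → fault, evict B, frames (N S K)
N → hit
S → hit
K → hit
N → hit
K → hit
U → fault, evict S, frames (N K U)
B → fault, evict N, frames (K U B)
U → hit

{B, K, U}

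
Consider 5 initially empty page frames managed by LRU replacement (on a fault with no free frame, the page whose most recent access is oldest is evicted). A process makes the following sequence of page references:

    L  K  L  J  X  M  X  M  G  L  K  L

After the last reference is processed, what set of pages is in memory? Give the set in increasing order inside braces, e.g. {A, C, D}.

{G, K, L, M, X}

L -> miss, frames [L]
K -> miss, frames [L, K]
L -> hit
J -> miss, frames [K, L, J]
X -> miss, frames [K, L, J, X]
M -> miss, frames [K, L, J, X, M]
X -> hit
M -> hit
G -> miss, evict K, frames [L, J, X, M, G]
L -> hit
K -> miss, evict J, frames [X, M, G, L, K]
L -> hit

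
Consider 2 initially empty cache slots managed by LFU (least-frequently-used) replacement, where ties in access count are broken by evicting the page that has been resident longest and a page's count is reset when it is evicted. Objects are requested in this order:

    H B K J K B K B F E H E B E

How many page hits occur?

H -> fault, frames {H}
B -> fault, frames {H,B}
K -> fault, evict H, frames {B,K}
J -> fault, evict B, frames {K,J}
K -> hit
B -> fault, evict J, frames {K,B}
K -> hit
B -> hit
F -> fault, evict B, frames {K,F}
E -> fault, evict F, frames {K,E}
H -> fault, evict E, frames {K,H}
E -> fault, evict H, frames {K,E}
B -> fault, evict E, frames {K,B}
E -> fault, evict B, frames {K,E}
Hits: 3.

3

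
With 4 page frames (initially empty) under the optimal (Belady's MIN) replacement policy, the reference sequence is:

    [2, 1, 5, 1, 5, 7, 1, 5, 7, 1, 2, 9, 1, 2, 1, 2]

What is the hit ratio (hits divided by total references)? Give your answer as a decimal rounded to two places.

0.69

2 -> fault, frames [2]
1 -> fault, frames [2, 1]
5 -> fault, frames [2, 1, 5]
1 -> hit
5 -> hit
7 -> fault, frames [2, 1, 5, 7]
1 -> hit
5 -> hit
7 -> hit
1 -> hit
2 -> hit
9 -> fault, evict 7, frames [2, 1, 5, 9]
1 -> hit
2 -> hit
1 -> hit
2 -> hit
Hits: 11 of 16 references → 11/16 = 0.6875.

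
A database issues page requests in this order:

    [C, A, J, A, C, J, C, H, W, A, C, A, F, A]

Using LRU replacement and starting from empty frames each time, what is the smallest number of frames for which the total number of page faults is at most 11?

2

f=1: 14 faults
f=2: 10 faults
f=3: 8 faults
f=4: 7 faults
f=5: 6 faults
f=6: 6 faults
Smallest f with faults ≤ 11 is 2.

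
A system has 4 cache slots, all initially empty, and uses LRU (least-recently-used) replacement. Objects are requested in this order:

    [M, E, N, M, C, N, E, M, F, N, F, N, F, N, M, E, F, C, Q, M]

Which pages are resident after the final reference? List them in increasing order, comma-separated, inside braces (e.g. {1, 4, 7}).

M -> miss, frames (M)
E -> miss, frames (M E)
N -> miss, frames (M E N)
M -> hit
C -> miss, frames (E N M C)
N -> hit
E -> hit
M -> hit
F -> miss, evict C, frames (N E M F)
N -> hit
F -> hit
N -> hit
F -> hit
N -> hit
M -> hit
E -> hit
F -> hit
C -> miss, evict N, frames (M E F C)
Q -> miss, evict M, frames (E F C Q)
M -> miss, evict E, frames (F C Q M)

{C, F, M, Q}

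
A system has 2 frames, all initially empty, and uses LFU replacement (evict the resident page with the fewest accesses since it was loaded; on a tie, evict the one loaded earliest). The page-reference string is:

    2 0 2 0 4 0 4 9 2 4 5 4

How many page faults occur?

8

2 → fault, frames [2]
0 → fault, frames [2, 0]
2 → hit
0 → hit
4 → fault, evict 2, frames [0, 4]
0 → hit
4 → hit
9 → fault, evict 4, frames [0, 9]
2 → fault, evict 9, frames [0, 2]
4 → fault, evict 2, frames [0, 4]
5 → fault, evict 4, frames [0, 5]
4 → fault, evict 5, frames [0, 4]
Page faults: 8.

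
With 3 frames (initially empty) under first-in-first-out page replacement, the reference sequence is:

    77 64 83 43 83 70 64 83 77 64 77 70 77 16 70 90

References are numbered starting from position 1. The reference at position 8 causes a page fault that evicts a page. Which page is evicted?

43

pos 1: 77: miss, frames (77)
pos 2: 64: miss, frames (77 64)
pos 3: 83: miss, frames (77 64 83)
pos 4: 43: miss, evict 77, frames (64 83 43)
pos 5: 83: hit
pos 6: 70: miss, evict 64, frames (83 43 70)
pos 7: 64: miss, evict 83, frames (43 70 64)
pos 8: 83: miss, evict 43, frames (70 64 83)
At position 8, page 43 is evicted.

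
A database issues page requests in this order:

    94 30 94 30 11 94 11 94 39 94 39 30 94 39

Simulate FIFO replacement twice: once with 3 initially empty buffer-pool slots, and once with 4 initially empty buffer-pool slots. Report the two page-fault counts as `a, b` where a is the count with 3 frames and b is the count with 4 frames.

3 frames: F F . . F . . . F F . F . . → 6 faults.
4 frames: F F . . F . . . F . . . . . → 4 faults.
4 < 6: adding a frame reduced faults, as is typical.

6, 4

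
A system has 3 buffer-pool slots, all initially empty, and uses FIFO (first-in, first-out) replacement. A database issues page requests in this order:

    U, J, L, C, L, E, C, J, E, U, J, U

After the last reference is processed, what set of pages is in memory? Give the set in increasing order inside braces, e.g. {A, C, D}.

{E, J, U}

U: fault, frames {U}
J: fault, frames {U,J}
L: fault, frames {U,J,L}
C: fault, evict U, frames {J,L,C}
L: hit
E: fault, evict J, frames {L,C,E}
C: hit
J: fault, evict L, frames {C,E,J}
E: hit
U: fault, evict C, frames {E,J,U}
J: hit
U: hit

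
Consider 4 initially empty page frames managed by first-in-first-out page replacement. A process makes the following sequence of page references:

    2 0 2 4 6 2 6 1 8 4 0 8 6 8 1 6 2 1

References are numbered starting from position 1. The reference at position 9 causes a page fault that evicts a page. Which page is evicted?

pos 1: 2: fault, frames {2}
pos 2: 0: fault, frames {2,0}
pos 3: 2: hit
pos 4: 4: fault, frames {2,0,4}
pos 5: 6: fault, frames {2,0,4,6}
pos 6: 2: hit
pos 7: 6: hit
pos 8: 1: fault, evict 2, frames {0,4,6,1}
pos 9: 8: fault, evict 0, frames {4,6,1,8}
At position 9, page 0 is evicted.

0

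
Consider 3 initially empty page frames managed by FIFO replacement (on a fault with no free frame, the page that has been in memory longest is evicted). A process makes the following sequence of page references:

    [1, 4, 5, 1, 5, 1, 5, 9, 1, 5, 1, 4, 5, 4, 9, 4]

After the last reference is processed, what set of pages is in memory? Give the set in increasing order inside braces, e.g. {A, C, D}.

{4, 5, 9}

1 → miss, frames (1)
4 → miss, frames (1 4)
5 → miss, frames (1 4 5)
1 → hit
5 → hit
1 → hit
5 → hit
9 → miss, evict 1, frames (4 5 9)
1 → miss, evict 4, frames (5 9 1)
5 → hit
1 → hit
4 → miss, evict 5, frames (9 1 4)
5 → miss, evict 9, frames (1 4 5)
4 → hit
9 → miss, evict 1, frames (4 5 9)
4 → hit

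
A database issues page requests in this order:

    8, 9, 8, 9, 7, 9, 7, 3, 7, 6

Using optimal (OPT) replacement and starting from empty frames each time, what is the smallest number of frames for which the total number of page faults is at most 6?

f=1: 10 faults
f=2: 5 faults
f=3: 5 faults
f=4: 5 faults
f=5: 5 faults
Smallest f with faults ≤ 6 is 2.

2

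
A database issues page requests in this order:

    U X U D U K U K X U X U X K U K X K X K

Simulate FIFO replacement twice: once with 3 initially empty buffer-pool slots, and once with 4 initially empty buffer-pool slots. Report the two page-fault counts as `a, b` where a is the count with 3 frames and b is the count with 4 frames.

6, 4

3 frames: F F . F . F F . F . . . . . . . . . . . → 6 faults.
4 frames: F F . F . F . . . . . . . . . . . . . . → 4 faults.
4 < 6: adding a frame reduced faults, as is typical.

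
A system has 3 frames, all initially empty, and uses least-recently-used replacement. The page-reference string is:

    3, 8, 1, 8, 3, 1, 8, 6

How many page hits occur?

3: fault, frames (3)
8: fault, frames (3 8)
1: fault, frames (3 8 1)
8: hit
3: hit
1: hit
8: hit
6: fault, evict 3, frames (1 8 6)
Hits: 4.

4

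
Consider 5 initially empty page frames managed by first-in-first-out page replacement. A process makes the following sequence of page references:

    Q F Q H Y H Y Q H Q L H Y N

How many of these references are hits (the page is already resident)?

8

Q -> miss, frames {Q}
F -> miss, frames {Q,F}
Q -> hit
H -> miss, frames {Q,F,H}
Y -> miss, frames {Q,F,H,Y}
H -> hit
Y -> hit
Q -> hit
H -> hit
Q -> hit
L -> miss, frames {Q,F,H,Y,L}
H -> hit
Y -> hit
N -> miss, evict Q, frames {F,H,Y,L,N}
Hits: 8.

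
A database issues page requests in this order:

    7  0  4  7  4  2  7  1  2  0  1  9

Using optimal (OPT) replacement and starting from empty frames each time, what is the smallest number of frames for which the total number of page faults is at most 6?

3

f=1: 12 faults
f=2: 7 faults
f=3: 6 faults
f=4: 6 faults
f=5: 6 faults
f=6: 6 faults
Smallest f with faults ≤ 6 is 3.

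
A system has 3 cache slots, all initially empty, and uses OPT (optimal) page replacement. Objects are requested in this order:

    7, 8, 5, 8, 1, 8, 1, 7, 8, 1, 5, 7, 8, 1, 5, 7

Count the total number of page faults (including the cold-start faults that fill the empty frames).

6

7: miss, frames [7]
8: miss, frames [7, 8]
5: miss, frames [7, 8, 5]
8: hit
1: miss, evict 5, frames [7, 8, 1]
8: hit
1: hit
7: hit
8: hit
1: hit
5: miss, evict 1, frames [7, 8, 5]
7: hit
8: hit
1: miss, evict 8, frames [7, 5, 1]
5: hit
7: hit
Page faults: 6.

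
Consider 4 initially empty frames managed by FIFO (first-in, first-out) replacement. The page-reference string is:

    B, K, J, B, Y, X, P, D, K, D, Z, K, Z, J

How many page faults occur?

10

B: fault, frames (B)
K: fault, frames (B K)
J: fault, frames (B K J)
B: hit
Y: fault, frames (B K J Y)
X: fault, evict B, frames (K J Y X)
P: fault, evict K, frames (J Y X P)
D: fault, evict J, frames (Y X P D)
K: fault, evict Y, frames (X P D K)
D: hit
Z: fault, evict X, frames (P D K Z)
K: hit
Z: hit
J: fault, evict P, frames (D K Z J)
Page faults: 10.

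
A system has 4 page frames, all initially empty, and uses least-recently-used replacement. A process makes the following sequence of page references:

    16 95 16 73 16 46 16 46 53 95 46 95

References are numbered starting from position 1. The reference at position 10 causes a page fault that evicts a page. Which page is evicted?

pos 1: 16 -> fault, frames (16)
pos 2: 95 -> fault, frames (16 95)
pos 3: 16 -> hit
pos 4: 73 -> fault, frames (95 16 73)
pos 5: 16 -> hit
pos 6: 46 -> fault, frames (95 73 16 46)
pos 7: 16 -> hit
pos 8: 46 -> hit
pos 9: 53 -> fault, evict 95, frames (73 16 46 53)
pos 10: 95 -> fault, evict 73, frames (16 46 53 95)
At position 10, page 73 is evicted.

73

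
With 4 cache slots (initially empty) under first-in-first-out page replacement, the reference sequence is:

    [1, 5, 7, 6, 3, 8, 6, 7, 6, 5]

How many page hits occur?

1 -> fault, frames (1)
5 -> fault, frames (1 5)
7 -> fault, frames (1 5 7)
6 -> fault, frames (1 5 7 6)
3 -> fault, evict 1, frames (5 7 6 3)
8 -> fault, evict 5, frames (7 6 3 8)
6 -> hit
7 -> hit
6 -> hit
5 -> fault, evict 7, frames (6 3 8 5)
Hits: 3.

3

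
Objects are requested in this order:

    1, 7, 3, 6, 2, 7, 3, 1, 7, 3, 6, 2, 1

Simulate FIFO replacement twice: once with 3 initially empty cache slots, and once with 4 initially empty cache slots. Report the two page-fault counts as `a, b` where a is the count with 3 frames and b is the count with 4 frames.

10, 11

3 frames: F F F F F F F F . . F F . → 10 faults.
4 frames: F F F F F . . F F F F F F → 11 faults.
11 > 10: adding a frame increased faults — Belady's anomaly.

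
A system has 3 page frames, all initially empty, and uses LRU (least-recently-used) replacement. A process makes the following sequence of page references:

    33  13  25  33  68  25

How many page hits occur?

33 -> miss, frames (33)
13 -> miss, frames (33 13)
25 -> miss, frames (33 13 25)
33 -> hit
68 -> miss, evict 13, frames (25 33 68)
25 -> hit
Hits: 2.

2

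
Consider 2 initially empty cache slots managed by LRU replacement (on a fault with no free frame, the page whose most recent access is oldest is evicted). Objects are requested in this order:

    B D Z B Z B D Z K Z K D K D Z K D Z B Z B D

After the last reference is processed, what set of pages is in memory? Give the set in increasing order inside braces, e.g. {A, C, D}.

B → fault, frames [B]
D → fault, frames [B, D]
Z → fault, evict B, frames [D, Z]
B → fault, evict D, frames [Z, B]
Z → hit
B → hit
D → fault, evict Z, frames [B, D]
Z → fault, evict B, frames [D, Z]
K → fault, evict D, frames [Z, K]
Z → hit
K → hit
D → fault, evict Z, frames [K, D]
K → hit
D → hit
Z → fault, evict K, frames [D, Z]
K → fault, evict D, frames [Z, K]
D → fault, evict Z, frames [K, D]
Z → fault, evict K, frames [D, Z]
B → fault, evict D, frames [Z, B]
Z → hit
B → hit
D → fault, evict Z, frames [B, D]

{B, D}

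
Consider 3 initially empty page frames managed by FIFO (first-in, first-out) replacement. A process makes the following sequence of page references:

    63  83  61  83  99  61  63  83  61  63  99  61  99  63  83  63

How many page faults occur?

63 → fault, frames {63}
83 → fault, frames {63,83}
61 → fault, frames {63,83,61}
83 → hit
99 → fault, evict 63, frames {83,61,99}
61 → hit
63 → fault, evict 83, frames {61,99,63}
83 → fault, evict 61, frames {99,63,83}
61 → fault, evict 99, frames {63,83,61}
63 → hit
99 → fault, evict 63, frames {83,61,99}
61 → hit
99 → hit
63 → fault, evict 83, frames {61,99,63}
83 → fault, evict 61, frames {99,63,83}
63 → hit
Page faults: 10.

10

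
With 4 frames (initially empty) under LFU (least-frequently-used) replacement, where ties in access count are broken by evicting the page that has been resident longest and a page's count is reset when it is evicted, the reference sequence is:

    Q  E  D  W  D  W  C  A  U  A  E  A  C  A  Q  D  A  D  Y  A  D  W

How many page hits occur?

Q -> miss, frames {Q}
E -> miss, frames {Q,E}
D -> miss, frames {Q,E,D}
W -> miss, frames {Q,E,D,W}
D -> hit
W -> hit
C -> miss, evict Q, frames {E,D,W,C}
A -> miss, evict E, frames {D,W,C,A}
U -> miss, evict C, frames {D,W,A,U}
A -> hit
E -> miss, evict U, frames {D,W,A,E}
A -> hit
C -> miss, evict E, frames {D,W,A,C}
A -> hit
Q -> miss, evict C, frames {D,W,A,Q}
D -> hit
A -> hit
D -> hit
Y -> miss, evict Q, frames {D,W,A,Y}
A -> hit
D -> hit
W -> hit
Hits: 11.

11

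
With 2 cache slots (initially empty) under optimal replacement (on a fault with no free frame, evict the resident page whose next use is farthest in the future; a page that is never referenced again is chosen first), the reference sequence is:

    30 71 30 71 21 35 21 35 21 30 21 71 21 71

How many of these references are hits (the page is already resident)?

8

30 → fault, frames (30)
71 → fault, frames (30 71)
30 → hit
71 → hit
21 → fault, evict 71, frames (30 21)
35 → fault, evict 30, frames (21 35)
21 → hit
35 → hit
21 → hit
30 → fault, evict 35, frames (21 30)
21 → hit
71 → fault, evict 30, frames (21 71)
21 → hit
71 → hit
Hits: 8.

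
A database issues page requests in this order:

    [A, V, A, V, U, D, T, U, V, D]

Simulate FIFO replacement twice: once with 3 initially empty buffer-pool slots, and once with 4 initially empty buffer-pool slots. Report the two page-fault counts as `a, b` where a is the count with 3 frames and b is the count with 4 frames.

3 frames: F F . . F F F . F . → 6 faults.
4 frames: F F . . F F F . . . → 5 faults.
5 < 6: adding a frame reduced faults, as is typical.

6, 5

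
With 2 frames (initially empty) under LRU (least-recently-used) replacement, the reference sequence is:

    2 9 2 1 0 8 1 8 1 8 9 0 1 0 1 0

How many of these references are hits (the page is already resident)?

2 -> fault, frames (2)
9 -> fault, frames (2 9)
2 -> hit
1 -> fault, evict 9, frames (2 1)
0 -> fault, evict 2, frames (1 0)
8 -> fault, evict 1, frames (0 8)
1 -> fault, evict 0, frames (8 1)
8 -> hit
1 -> hit
8 -> hit
9 -> fault, evict 1, frames (8 9)
0 -> fault, evict 8, frames (9 0)
1 -> fault, evict 9, frames (0 1)
0 -> hit
1 -> hit
0 -> hit
Hits: 7.

7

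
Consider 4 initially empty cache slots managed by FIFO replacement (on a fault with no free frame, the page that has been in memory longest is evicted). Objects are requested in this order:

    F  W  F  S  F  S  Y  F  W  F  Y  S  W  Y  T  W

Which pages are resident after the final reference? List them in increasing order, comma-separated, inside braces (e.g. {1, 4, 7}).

{S, T, W, Y}

F: fault, frames (F)
W: fault, frames (F W)
F: hit
S: fault, frames (F W S)
F: hit
S: hit
Y: fault, frames (F W S Y)
F: hit
W: hit
F: hit
Y: hit
S: hit
W: hit
Y: hit
T: fault, evict F, frames (W S Y T)
W: hit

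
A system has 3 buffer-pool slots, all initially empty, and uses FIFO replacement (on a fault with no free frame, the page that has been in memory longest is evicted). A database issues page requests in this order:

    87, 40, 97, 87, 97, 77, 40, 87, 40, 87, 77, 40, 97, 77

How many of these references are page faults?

8

87 -> fault, frames (87)
40 -> fault, frames (87 40)
97 -> fault, frames (87 40 97)
87 -> hit
97 -> hit
77 -> fault, evict 87, frames (40 97 77)
40 -> hit
87 -> fault, evict 40, frames (97 77 87)
40 -> fault, evict 97, frames (77 87 40)
87 -> hit
77 -> hit
40 -> hit
97 -> fault, evict 77, frames (87 40 97)
77 -> fault, evict 87, frames (40 97 77)
Page faults: 8.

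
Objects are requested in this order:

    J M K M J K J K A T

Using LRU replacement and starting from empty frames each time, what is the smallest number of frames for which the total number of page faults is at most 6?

f=1: 10 faults
f=2: 7 faults
f=3: 5 faults
f=4: 5 faults
f=5: 5 faults
Smallest f with faults ≤ 6 is 3.

3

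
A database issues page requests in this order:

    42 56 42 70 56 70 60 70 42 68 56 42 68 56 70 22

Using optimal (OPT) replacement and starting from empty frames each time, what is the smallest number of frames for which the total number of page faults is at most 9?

f=1: 16 faults
f=2: 10 faults
f=3: 8 faults
f=4: 6 faults
f=5: 6 faults
f=6: 6 faults
Smallest f with faults ≤ 9 is 3.

3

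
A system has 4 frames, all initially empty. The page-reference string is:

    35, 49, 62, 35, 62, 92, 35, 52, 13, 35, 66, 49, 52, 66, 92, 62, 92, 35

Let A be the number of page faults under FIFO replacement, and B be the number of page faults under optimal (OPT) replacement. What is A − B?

Under FIFO: F F F . . F . F F F F F F . F F . F → 13 faults.
Under OPT: F F F . . F . F F . F . . . F F . . → 9 faults.
A − B = 13 − 9 = 4.

4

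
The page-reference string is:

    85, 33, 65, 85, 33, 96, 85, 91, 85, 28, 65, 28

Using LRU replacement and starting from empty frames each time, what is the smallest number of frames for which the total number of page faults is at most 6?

6

f=1: 12 faults
f=2: 10 faults
f=3: 7 faults
f=4: 7 faults
f=5: 7 faults
f=6: 6 faults
Smallest f with faults ≤ 6 is 6.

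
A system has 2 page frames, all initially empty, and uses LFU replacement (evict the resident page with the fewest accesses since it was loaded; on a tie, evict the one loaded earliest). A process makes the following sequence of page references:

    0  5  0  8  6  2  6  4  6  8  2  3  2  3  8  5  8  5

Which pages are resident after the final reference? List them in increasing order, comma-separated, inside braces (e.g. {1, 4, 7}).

{0, 5}

0 -> miss, frames [0]
5 -> miss, frames [0, 5]
0 -> hit
8 -> miss, evict 5, frames [0, 8]
6 -> miss, evict 8, frames [0, 6]
2 -> miss, evict 6, frames [0, 2]
6 -> miss, evict 2, frames [0, 6]
4 -> miss, evict 6, frames [0, 4]
6 -> miss, evict 4, frames [0, 6]
8 -> miss, evict 6, frames [0, 8]
2 -> miss, evict 8, frames [0, 2]
3 -> miss, evict 2, frames [0, 3]
2 -> miss, evict 3, frames [0, 2]
3 -> miss, evict 2, frames [0, 3]
8 -> miss, evict 3, frames [0, 8]
5 -> miss, evict 8, frames [0, 5]
8 -> miss, evict 5, frames [0, 8]
5 -> miss, evict 8, frames [0, 5]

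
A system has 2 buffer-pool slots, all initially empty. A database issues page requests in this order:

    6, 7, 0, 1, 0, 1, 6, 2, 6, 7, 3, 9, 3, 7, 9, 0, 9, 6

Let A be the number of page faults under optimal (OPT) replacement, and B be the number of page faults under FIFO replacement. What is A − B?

-1

Under OPT: F F F F . . F F . F F F . F . F . F → 12 faults.
Under FIFO: F F F F . . F F . F F F . F . F F F → 13 faults.
A − B = 12 − 13 = -1.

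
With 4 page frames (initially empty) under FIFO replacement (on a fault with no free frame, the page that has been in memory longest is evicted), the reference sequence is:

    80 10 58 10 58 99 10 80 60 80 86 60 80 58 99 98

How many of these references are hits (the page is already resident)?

6

80 → fault, frames {80}
10 → fault, frames {80,10}
58 → fault, frames {80,10,58}
10 → hit
58 → hit
99 → fault, frames {80,10,58,99}
10 → hit
80 → hit
60 → fault, evict 80, frames {10,58,99,60}
80 → fault, evict 10, frames {58,99,60,80}
86 → fault, evict 58, frames {99,60,80,86}
60 → hit
80 → hit
58 → fault, evict 99, frames {60,80,86,58}
99 → fault, evict 60, frames {80,86,58,99}
98 → fault, evict 80, frames {86,58,99,98}
Hits: 6.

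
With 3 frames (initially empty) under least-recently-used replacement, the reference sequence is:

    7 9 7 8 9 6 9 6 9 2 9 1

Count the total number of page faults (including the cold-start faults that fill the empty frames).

6

7: miss, frames [7]
9: miss, frames [7, 9]
7: hit
8: miss, frames [9, 7, 8]
9: hit
6: miss, evict 7, frames [8, 9, 6]
9: hit
6: hit
9: hit
2: miss, evict 8, frames [6, 9, 2]
9: hit
1: miss, evict 6, frames [2, 9, 1]
Page faults: 6.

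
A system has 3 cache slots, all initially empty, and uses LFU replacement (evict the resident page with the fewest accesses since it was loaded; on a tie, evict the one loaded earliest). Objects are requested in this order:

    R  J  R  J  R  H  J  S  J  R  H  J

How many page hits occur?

R -> miss, frames {R}
J -> miss, frames {R,J}
R -> hit
J -> hit
R -> hit
H -> miss, frames {R,J,H}
J -> hit
S -> miss, evict H, frames {R,J,S}
J -> hit
R -> hit
H -> miss, evict S, frames {R,J,H}
J -> hit
Hits: 7.

7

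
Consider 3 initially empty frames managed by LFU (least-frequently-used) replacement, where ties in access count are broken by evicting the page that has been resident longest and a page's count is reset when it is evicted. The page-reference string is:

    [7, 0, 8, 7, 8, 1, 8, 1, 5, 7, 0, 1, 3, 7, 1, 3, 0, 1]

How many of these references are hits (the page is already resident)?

7 → fault, frames [7]
0 → fault, frames [7, 0]
8 → fault, frames [7, 0, 8]
7 → hit
8 → hit
1 → fault, evict 0, frames [7, 8, 1]
8 → hit
1 → hit
5 → fault, evict 7, frames [8, 1, 5]
7 → fault, evict 5, frames [8, 1, 7]
0 → fault, evict 7, frames [8, 1, 0]
1 → hit
3 → fault, evict 0, frames [8, 1, 3]
7 → fault, evict 3, frames [8, 1, 7]
1 → hit
3 → fault, evict 7, frames [8, 1, 3]
0 → fault, evict 3, frames [8, 1, 0]
1 → hit
Hits: 7.

7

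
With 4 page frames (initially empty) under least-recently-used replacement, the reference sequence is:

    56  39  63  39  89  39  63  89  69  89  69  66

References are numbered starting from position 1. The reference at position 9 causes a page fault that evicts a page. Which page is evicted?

pos 1: 56 → miss, frames [56]
pos 2: 39 → miss, frames [56, 39]
pos 3: 63 → miss, frames [56, 39, 63]
pos 4: 39 → hit
pos 5: 89 → miss, frames [56, 63, 39, 89]
pos 6: 39 → hit
pos 7: 63 → hit
pos 8: 89 → hit
pos 9: 69 → miss, evict 56, frames [39, 63, 89, 69]
At position 9, page 56 is evicted.

56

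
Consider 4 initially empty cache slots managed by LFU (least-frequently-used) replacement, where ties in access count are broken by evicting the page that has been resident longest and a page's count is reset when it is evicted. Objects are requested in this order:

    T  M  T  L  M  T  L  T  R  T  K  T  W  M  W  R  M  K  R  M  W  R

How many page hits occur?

13

T -> miss, frames [T]
M -> miss, frames [T, M]
T -> hit
L -> miss, frames [T, M, L]
M -> hit
T -> hit
L -> hit
T -> hit
R -> miss, frames [T, M, L, R]
T -> hit
K -> miss, evict R, frames [T, M, L, K]
T -> hit
W -> miss, evict K, frames [T, M, L, W]
M -> hit
W -> hit
R -> miss, evict L, frames [T, M, W, R]
M -> hit
K -> miss, evict R, frames [T, M, W, K]
R -> miss, evict K, frames [T, M, W, R]
M -> hit
W -> hit
R -> hit
Hits: 13.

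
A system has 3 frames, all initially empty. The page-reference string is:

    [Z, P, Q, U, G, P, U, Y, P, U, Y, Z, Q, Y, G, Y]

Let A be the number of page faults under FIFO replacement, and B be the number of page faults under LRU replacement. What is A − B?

Under FIFO: F F F F F F . F . F . F F F F . → 12 faults.
Under LRU: F F F F F F . F . . . F F . F . → 10 faults.
A − B = 12 − 10 = 2.

2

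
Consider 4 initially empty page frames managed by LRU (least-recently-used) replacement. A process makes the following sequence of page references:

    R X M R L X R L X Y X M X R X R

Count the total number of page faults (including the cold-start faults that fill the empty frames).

R → fault, frames (R)
X → fault, frames (R X)
M → fault, frames (R X M)
R → hit
L → fault, frames (X M R L)
X → hit
R → hit
L → hit
X → hit
Y → fault, evict M, frames (R L X Y)
X → hit
M → fault, evict R, frames (L Y X M)
X → hit
R → fault, evict L, frames (Y M X R)
X → hit
R → hit
Page faults: 7.

7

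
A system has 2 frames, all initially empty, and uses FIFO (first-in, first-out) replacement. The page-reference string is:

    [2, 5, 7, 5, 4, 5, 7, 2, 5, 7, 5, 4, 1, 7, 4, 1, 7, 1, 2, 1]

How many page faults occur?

2 -> fault, frames (2)
5 -> fault, frames (2 5)
7 -> fault, evict 2, frames (5 7)
5 -> hit
4 -> fault, evict 5, frames (7 4)
5 -> fault, evict 7, frames (4 5)
7 -> fault, evict 4, frames (5 7)
2 -> fault, evict 5, frames (7 2)
5 -> fault, evict 7, frames (2 5)
7 -> fault, evict 2, frames (5 7)
5 -> hit
4 -> fault, evict 5, frames (7 4)
1 -> fault, evict 7, frames (4 1)
7 -> fault, evict 4, frames (1 7)
4 -> fault, evict 1, frames (7 4)
1 -> fault, evict 7, frames (4 1)
7 -> fault, evict 4, frames (1 7)
1 -> hit
2 -> fault, evict 1, frames (7 2)
1 -> fault, evict 7, frames (2 1)
Page faults: 17.

17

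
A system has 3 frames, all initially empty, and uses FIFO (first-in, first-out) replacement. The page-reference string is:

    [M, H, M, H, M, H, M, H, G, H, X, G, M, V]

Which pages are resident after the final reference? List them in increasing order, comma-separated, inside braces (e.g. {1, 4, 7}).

{M, V, X}

M: fault, frames (M)
H: fault, frames (M H)
M: hit
H: hit
M: hit
H: hit
M: hit
H: hit
G: fault, frames (M H G)
H: hit
X: fault, evict M, frames (H G X)
G: hit
M: fault, evict H, frames (G X M)
V: fault, evict G, frames (X M V)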